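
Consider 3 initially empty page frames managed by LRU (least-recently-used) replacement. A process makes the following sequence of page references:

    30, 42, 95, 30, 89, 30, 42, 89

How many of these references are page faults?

5

30: fault, frames [30]
42: fault, frames [30, 42]
95: fault, frames [30, 42, 95]
30: hit
89: fault, evict 42, frames [95, 30, 89]
30: hit
42: fault, evict 95, frames [89, 30, 42]
89: hit
Page faults: 5.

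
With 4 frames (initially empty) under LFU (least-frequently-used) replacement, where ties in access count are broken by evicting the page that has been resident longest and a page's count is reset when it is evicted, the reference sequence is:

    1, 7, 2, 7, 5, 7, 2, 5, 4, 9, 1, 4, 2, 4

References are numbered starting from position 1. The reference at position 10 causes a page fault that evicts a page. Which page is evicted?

4

pos 1: 1 -> fault, frames [1]
pos 2: 7 -> fault, frames [1, 7]
pos 3: 2 -> fault, frames [1, 7, 2]
pos 4: 7 -> hit
pos 5: 5 -> fault, frames [1, 7, 2, 5]
pos 6: 7 -> hit
pos 7: 2 -> hit
pos 8: 5 -> hit
pos 9: 4 -> fault, evict 1, frames [7, 2, 5, 4]
pos 10: 9 -> fault, evict 4, frames [7, 2, 5, 9]
At position 10, page 4 is evicted.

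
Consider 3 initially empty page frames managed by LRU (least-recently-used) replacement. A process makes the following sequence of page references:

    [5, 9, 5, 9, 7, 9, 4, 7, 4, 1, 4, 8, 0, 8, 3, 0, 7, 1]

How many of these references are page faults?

5 → miss, frames [5]
9 → miss, frames [5, 9]
5 → hit
9 → hit
7 → miss, frames [5, 9, 7]
9 → hit
4 → miss, evict 5, frames [7, 9, 4]
7 → hit
4 → hit
1 → miss, evict 9, frames [7, 4, 1]
4 → hit
8 → miss, evict 7, frames [1, 4, 8]
0 → miss, evict 1, frames [4, 8, 0]
8 → hit
3 → miss, evict 4, frames [0, 8, 3]
0 → hit
7 → miss, evict 8, frames [3, 0, 7]
1 → miss, evict 3, frames [0, 7, 1]
Page faults: 10.

10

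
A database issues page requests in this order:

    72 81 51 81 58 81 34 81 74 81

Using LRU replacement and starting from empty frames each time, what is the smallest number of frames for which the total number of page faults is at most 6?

f=1: 10 faults
f=2: 6 faults
f=3: 6 faults
f=4: 6 faults
f=5: 6 faults
f=6: 6 faults
Smallest f with faults ≤ 6 is 2.

2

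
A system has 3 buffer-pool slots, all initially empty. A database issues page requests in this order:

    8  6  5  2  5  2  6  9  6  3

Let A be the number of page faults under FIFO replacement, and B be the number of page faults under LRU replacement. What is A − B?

1

Under FIFO: F F F F . . . F F F → 7 faults.
Under LRU: F F F F . . . F . F → 6 faults.
A − B = 7 − 6 = 1.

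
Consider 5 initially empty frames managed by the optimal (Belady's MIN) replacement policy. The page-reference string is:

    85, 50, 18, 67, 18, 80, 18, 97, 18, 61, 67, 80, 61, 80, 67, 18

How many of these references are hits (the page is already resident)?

85 → miss, frames (85)
50 → miss, frames (85 50)
18 → miss, frames (85 50 18)
67 → miss, frames (85 50 18 67)
18 → hit
80 → miss, frames (85 50 18 67 80)
18 → hit
97 → miss, evict 50, frames (85 18 67 80 97)
18 → hit
61 → miss, evict 97, frames (85 18 67 80 61)
67 → hit
80 → hit
61 → hit
80 → hit
67 → hit
18 → hit
Hits: 9.

9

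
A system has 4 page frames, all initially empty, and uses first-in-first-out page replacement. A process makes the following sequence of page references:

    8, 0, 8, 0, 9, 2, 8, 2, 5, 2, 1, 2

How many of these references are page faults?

8 -> fault, frames (8)
0 -> fault, frames (8 0)
8 -> hit
0 -> hit
9 -> fault, frames (8 0 9)
2 -> fault, frames (8 0 9 2)
8 -> hit
2 -> hit
5 -> fault, evict 8, frames (0 9 2 5)
2 -> hit
1 -> fault, evict 0, frames (9 2 5 1)
2 -> hit
Page faults: 6.

6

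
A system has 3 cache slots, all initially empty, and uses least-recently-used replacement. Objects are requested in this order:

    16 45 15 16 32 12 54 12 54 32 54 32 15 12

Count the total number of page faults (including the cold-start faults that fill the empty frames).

8

16: fault, frames {16}
45: fault, frames {16,45}
15: fault, frames {16,45,15}
16: hit
32: fault, evict 45, frames {15,16,32}
12: fault, evict 15, frames {16,32,12}
54: fault, evict 16, frames {32,12,54}
12: hit
54: hit
32: hit
54: hit
32: hit
15: fault, evict 12, frames {54,32,15}
12: fault, evict 54, frames {32,15,12}
Page faults: 8.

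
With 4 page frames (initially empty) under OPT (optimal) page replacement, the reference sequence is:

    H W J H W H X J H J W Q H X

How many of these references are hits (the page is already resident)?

H → miss, frames (H)
W → miss, frames (H W)
J → miss, frames (H W J)
H → hit
W → hit
H → hit
X → miss, frames (H W J X)
J → hit
H → hit
J → hit
W → hit
Q → miss, evict J, frames (H W X Q)
H → hit
X → hit
Hits: 9.

9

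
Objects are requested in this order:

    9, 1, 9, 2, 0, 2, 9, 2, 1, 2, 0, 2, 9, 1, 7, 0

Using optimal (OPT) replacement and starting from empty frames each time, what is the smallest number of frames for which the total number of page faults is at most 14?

2

f=1: 16 faults
f=2: 10 faults
f=3: 7 faults
f=4: 5 faults
f=5: 5 faults
Smallest f with faults ≤ 14 is 2.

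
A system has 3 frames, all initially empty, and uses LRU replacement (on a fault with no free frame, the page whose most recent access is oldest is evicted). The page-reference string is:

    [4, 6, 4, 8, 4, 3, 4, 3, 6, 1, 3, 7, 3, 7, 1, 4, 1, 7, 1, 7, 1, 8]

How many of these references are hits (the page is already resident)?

4 → fault, frames {4}
6 → fault, frames {4,6}
4 → hit
8 → fault, frames {6,4,8}
4 → hit
3 → fault, evict 6, frames {8,4,3}
4 → hit
3 → hit
6 → fault, evict 8, frames {4,3,6}
1 → fault, evict 4, frames {3,6,1}
3 → hit
7 → fault, evict 6, frames {1,3,7}
3 → hit
7 → hit
1 → hit
4 → fault, evict 3, frames {7,1,4}
1 → hit
7 → hit
1 → hit
7 → hit
1 → hit
8 → fault, evict 4, frames {7,1,8}
Hits: 13.

13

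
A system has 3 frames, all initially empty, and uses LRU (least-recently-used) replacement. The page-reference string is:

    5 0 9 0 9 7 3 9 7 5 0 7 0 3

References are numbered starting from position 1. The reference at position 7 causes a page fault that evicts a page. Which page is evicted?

pos 1: 5: fault, frames {5}
pos 2: 0: fault, frames {5,0}
pos 3: 9: fault, frames {5,0,9}
pos 4: 0: hit
pos 5: 9: hit
pos 6: 7: fault, evict 5, frames {0,9,7}
pos 7: 3: fault, evict 0, frames {9,7,3}
At position 7, page 0 is evicted.

0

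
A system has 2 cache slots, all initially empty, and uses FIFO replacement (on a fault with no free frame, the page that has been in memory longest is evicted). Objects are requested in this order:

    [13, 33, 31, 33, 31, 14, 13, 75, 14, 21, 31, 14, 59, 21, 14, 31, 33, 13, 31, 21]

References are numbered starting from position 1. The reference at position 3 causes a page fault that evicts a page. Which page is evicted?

pos 1: 13 -> fault, frames [13]
pos 2: 33 -> fault, frames [13, 33]
pos 3: 31 -> fault, evict 13, frames [33, 31]
At position 3, page 13 is evicted.

13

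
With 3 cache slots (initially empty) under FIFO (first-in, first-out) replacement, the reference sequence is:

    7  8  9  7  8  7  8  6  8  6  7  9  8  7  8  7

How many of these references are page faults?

7: miss, frames [7]
8: miss, frames [7, 8]
9: miss, frames [7, 8, 9]
7: hit
8: hit
7: hit
8: hit
6: miss, evict 7, frames [8, 9, 6]
8: hit
6: hit
7: miss, evict 8, frames [9, 6, 7]
9: hit
8: miss, evict 9, frames [6, 7, 8]
7: hit
8: hit
7: hit
Page faults: 6.

6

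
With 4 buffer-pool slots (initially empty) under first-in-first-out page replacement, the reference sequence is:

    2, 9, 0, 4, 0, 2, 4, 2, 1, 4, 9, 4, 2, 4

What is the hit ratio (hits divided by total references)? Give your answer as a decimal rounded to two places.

0.57

2: fault, frames (2)
9: fault, frames (2 9)
0: fault, frames (2 9 0)
4: fault, frames (2 9 0 4)
0: hit
2: hit
4: hit
2: hit
1: fault, evict 2, frames (9 0 4 1)
4: hit
9: hit
4: hit
2: fault, evict 9, frames (0 4 1 2)
4: hit
Hits: 8 of 14 references → 8/14 = 0.5714.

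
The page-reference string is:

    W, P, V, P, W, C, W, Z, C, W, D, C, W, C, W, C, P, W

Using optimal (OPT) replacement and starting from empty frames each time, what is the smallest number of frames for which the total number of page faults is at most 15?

2

f=1: 18 faults
f=2: 10 faults
f=3: 7 faults
f=4: 6 faults
f=5: 6 faults
f=6: 6 faults
Smallest f with faults ≤ 15 is 2.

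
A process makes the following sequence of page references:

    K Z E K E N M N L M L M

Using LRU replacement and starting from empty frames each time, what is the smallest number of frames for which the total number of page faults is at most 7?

f=1: 12 faults
f=2: 8 faults
f=3: 6 faults
f=4: 6 faults
f=5: 6 faults
f=6: 6 faults
Smallest f with faults ≤ 7 is 3.

3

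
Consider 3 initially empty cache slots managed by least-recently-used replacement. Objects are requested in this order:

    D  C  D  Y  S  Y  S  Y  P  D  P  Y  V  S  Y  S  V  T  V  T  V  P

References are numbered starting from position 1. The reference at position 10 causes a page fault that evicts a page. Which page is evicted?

pos 1: D: fault, frames (D)
pos 2: C: fault, frames (D C)
pos 3: D: hit
pos 4: Y: fault, frames (C D Y)
pos 5: S: fault, evict C, frames (D Y S)
pos 6: Y: hit
pos 7: S: hit
pos 8: Y: hit
pos 9: P: fault, evict D, frames (S Y P)
pos 10: D: fault, evict S, frames (Y P D)
At position 10, page S is evicted.

S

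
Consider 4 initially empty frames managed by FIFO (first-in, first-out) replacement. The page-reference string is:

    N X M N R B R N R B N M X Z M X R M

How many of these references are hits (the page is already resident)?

8

N → miss, frames {N}
X → miss, frames {N,X}
M → miss, frames {N,X,M}
N → hit
R → miss, frames {N,X,M,R}
B → miss, evict N, frames {X,M,R,B}
R → hit
N → miss, evict X, frames {M,R,B,N}
R → hit
B → hit
N → hit
M → hit
X → miss, evict M, frames {R,B,N,X}
Z → miss, evict R, frames {B,N,X,Z}
M → miss, evict B, frames {N,X,Z,M}
X → hit
R → miss, evict N, frames {X,Z,M,R}
M → hit
Hits: 8.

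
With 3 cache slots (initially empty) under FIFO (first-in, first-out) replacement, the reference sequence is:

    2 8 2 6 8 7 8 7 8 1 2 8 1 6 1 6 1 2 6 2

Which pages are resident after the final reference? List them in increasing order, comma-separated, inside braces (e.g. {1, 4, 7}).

{1, 2, 6}

2 → fault, frames [2]
8 → fault, frames [2, 8]
2 → hit
6 → fault, frames [2, 8, 6]
8 → hit
7 → fault, evict 2, frames [8, 6, 7]
8 → hit
7 → hit
8 → hit
1 → fault, evict 8, frames [6, 7, 1]
2 → fault, evict 6, frames [7, 1, 2]
8 → fault, evict 7, frames [1, 2, 8]
1 → hit
6 → fault, evict 1, frames [2, 8, 6]
1 → fault, evict 2, frames [8, 6, 1]
6 → hit
1 → hit
2 → fault, evict 8, frames [6, 1, 2]
6 → hit
2 → hit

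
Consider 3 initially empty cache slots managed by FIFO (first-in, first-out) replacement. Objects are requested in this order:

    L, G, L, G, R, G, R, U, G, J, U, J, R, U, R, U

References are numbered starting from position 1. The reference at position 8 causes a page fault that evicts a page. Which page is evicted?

L

pos 1: L → miss, frames (L)
pos 2: G → miss, frames (L G)
pos 3: L → hit
pos 4: G → hit
pos 5: R → miss, frames (L G R)
pos 6: G → hit
pos 7: R → hit
pos 8: U → miss, evict L, frames (G R U)
At position 8, page L is evicted.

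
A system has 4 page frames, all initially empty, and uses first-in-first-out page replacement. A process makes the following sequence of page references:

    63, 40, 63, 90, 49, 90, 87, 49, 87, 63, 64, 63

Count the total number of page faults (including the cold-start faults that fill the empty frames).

7

63: miss, frames (63)
40: miss, frames (63 40)
63: hit
90: miss, frames (63 40 90)
49: miss, frames (63 40 90 49)
90: hit
87: miss, evict 63, frames (40 90 49 87)
49: hit
87: hit
63: miss, evict 40, frames (90 49 87 63)
64: miss, evict 90, frames (49 87 63 64)
63: hit
Page faults: 7.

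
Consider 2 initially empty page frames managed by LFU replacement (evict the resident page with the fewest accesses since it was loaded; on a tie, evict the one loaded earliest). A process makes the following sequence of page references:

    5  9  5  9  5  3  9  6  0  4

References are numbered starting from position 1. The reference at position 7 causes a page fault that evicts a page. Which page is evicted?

pos 1: 5 -> fault, frames {5}
pos 2: 9 -> fault, frames {5,9}
pos 3: 5 -> hit
pos 4: 9 -> hit
pos 5: 5 -> hit
pos 6: 3 -> fault, evict 9, frames {5,3}
pos 7: 9 -> fault, evict 3, frames {5,9}
At position 7, page 3 is evicted.

3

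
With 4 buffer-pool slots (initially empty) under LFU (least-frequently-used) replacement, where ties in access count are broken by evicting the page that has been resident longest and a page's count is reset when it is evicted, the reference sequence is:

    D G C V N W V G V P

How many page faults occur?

8

D → fault, frames {D}
G → fault, frames {D,G}
C → fault, frames {D,G,C}
V → fault, frames {D,G,C,V}
N → fault, evict D, frames {G,C,V,N}
W → fault, evict G, frames {C,V,N,W}
V → hit
G → fault, evict C, frames {V,N,W,G}
V → hit
P → fault, evict N, frames {V,W,G,P}
Page faults: 8.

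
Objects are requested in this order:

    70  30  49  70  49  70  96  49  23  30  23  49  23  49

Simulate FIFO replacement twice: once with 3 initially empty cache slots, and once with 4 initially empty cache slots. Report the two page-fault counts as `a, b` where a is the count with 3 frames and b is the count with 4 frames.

7, 5

3 frames: F F F . . . F . F F . F . . → 7 faults.
4 frames: F F F . . . F . F . . . . . → 5 faults.
5 < 7: adding a frame reduced faults, as is typical.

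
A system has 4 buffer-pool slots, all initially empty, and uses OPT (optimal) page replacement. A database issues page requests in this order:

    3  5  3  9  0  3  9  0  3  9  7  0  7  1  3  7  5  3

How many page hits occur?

3 → miss, frames (3)
5 → miss, frames (3 5)
3 → hit
9 → miss, frames (3 5 9)
0 → miss, frames (3 5 9 0)
3 → hit
9 → hit
0 → hit
3 → hit
9 → hit
7 → miss, evict 9, frames (3 5 0 7)
0 → hit
7 → hit
1 → miss, evict 0, frames (3 5 7 1)
3 → hit
7 → hit
5 → hit
3 → hit
Hits: 12.

12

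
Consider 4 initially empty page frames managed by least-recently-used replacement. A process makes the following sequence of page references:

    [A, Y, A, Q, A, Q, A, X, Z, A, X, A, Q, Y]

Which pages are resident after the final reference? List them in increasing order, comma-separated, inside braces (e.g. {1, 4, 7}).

{A, Q, X, Y}

A → miss, frames {A}
Y → miss, frames {A,Y}
A → hit
Q → miss, frames {Y,A,Q}
A → hit
Q → hit
A → hit
X → miss, frames {Y,Q,A,X}
Z → miss, evict Y, frames {Q,A,X,Z}
A → hit
X → hit
A → hit
Q → hit
Y → miss, evict Z, frames {X,A,Q,Y}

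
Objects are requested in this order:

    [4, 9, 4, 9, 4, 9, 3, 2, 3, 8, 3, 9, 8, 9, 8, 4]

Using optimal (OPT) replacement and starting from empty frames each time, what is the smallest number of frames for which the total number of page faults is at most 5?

4

f=1: 16 faults
f=2: 7 faults
f=3: 6 faults
f=4: 5 faults
f=5: 5 faults
Smallest f with faults ≤ 5 is 4.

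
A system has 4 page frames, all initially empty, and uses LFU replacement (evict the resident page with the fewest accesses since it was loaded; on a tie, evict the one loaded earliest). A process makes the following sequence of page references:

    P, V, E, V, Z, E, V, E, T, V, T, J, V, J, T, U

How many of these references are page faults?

7

P → miss, frames {P}
V → miss, frames {P,V}
E → miss, frames {P,V,E}
V → hit
Z → miss, frames {P,V,E,Z}
E → hit
V → hit
E → hit
T → miss, evict P, frames {V,E,Z,T}
V → hit
T → hit
J → miss, evict Z, frames {V,E,T,J}
V → hit
J → hit
T → hit
U → miss, evict J, frames {V,E,T,U}
Page faults: 7.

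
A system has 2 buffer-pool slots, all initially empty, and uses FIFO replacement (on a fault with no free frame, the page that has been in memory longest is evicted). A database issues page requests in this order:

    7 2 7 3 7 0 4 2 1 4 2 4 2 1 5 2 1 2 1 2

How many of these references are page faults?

7: miss, frames {7}
2: miss, frames {7,2}
7: hit
3: miss, evict 7, frames {2,3}
7: miss, evict 2, frames {3,7}
0: miss, evict 3, frames {7,0}
4: miss, evict 7, frames {0,4}
2: miss, evict 0, frames {4,2}
1: miss, evict 4, frames {2,1}
4: miss, evict 2, frames {1,4}
2: miss, evict 1, frames {4,2}
4: hit
2: hit
1: miss, evict 4, frames {2,1}
5: miss, evict 2, frames {1,5}
2: miss, evict 1, frames {5,2}
1: miss, evict 5, frames {2,1}
2: hit
1: hit
2: hit
Page faults: 14.

14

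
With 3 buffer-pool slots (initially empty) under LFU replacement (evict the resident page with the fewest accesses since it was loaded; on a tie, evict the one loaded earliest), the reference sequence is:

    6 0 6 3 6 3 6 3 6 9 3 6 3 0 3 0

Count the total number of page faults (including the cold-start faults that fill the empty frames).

6 → miss, frames (6)
0 → miss, frames (6 0)
6 → hit
3 → miss, frames (6 0 3)
6 → hit
3 → hit
6 → hit
3 → hit
6 → hit
9 → miss, evict 0, frames (6 3 9)
3 → hit
6 → hit
3 → hit
0 → miss, evict 9, frames (6 3 0)
3 → hit
0 → hit
Page faults: 5.

5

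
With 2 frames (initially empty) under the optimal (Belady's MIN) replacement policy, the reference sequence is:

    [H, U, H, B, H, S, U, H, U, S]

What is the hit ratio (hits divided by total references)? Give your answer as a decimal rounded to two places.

0.40

H: miss, frames (H)
U: miss, frames (H U)
H: hit
B: miss, evict U, frames (H B)
H: hit
S: miss, evict B, frames (H S)
U: miss, evict S, frames (H U)
H: hit
U: hit
S: miss, evict U, frames (H S)
Hits: 4 of 10 references → 4/10 = 0.4000.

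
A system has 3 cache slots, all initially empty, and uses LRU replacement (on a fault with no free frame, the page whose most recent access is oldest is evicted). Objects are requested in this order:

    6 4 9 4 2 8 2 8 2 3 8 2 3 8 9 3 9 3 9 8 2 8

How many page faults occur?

8

6: miss, frames {6}
4: miss, frames {6,4}
9: miss, frames {6,4,9}
4: hit
2: miss, evict 6, frames {9,4,2}
8: miss, evict 9, frames {4,2,8}
2: hit
8: hit
2: hit
3: miss, evict 4, frames {8,2,3}
8: hit
2: hit
3: hit
8: hit
9: miss, evict 2, frames {3,8,9}
3: hit
9: hit
3: hit
9: hit
8: hit
2: miss, evict 3, frames {9,8,2}
8: hit
Page faults: 8.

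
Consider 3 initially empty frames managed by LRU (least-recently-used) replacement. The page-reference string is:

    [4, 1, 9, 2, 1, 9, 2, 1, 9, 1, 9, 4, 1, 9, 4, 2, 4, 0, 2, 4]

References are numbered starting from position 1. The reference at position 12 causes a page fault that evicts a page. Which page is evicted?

2

pos 1: 4 → miss, frames {4}
pos 2: 1 → miss, frames {4,1}
pos 3: 9 → miss, frames {4,1,9}
pos 4: 2 → miss, evict 4, frames {1,9,2}
pos 5: 1 → hit
pos 6: 9 → hit
pos 7: 2 → hit
pos 8: 1 → hit
pos 9: 9 → hit
pos 10: 1 → hit
pos 11: 9 → hit
pos 12: 4 → miss, evict 2, frames {1,9,4}
At position 12, page 2 is evicted.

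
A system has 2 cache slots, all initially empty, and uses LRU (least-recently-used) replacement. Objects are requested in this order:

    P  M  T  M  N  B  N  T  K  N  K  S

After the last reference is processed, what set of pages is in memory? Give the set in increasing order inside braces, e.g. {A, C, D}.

P → miss, frames {P}
M → miss, frames {P,M}
T → miss, evict P, frames {M,T}
M → hit
N → miss, evict T, frames {M,N}
B → miss, evict M, frames {N,B}
N → hit
T → miss, evict B, frames {N,T}
K → miss, evict N, frames {T,K}
N → miss, evict T, frames {K,N}
K → hit
S → miss, evict N, frames {K,S}

{K, S}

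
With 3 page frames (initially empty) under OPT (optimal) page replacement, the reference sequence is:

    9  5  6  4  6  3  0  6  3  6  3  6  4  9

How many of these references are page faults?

8

9 -> fault, frames (9)
5 -> fault, frames (9 5)
6 -> fault, frames (9 5 6)
4 -> fault, evict 5, frames (9 6 4)
6 -> hit
3 -> fault, evict 9, frames (6 4 3)
0 -> fault, evict 4, frames (6 3 0)
6 -> hit
3 -> hit
6 -> hit
3 -> hit
6 -> hit
4 -> fault, evict 0, frames (6 3 4)
9 -> fault, evict 4, frames (6 3 9)
Page faults: 8.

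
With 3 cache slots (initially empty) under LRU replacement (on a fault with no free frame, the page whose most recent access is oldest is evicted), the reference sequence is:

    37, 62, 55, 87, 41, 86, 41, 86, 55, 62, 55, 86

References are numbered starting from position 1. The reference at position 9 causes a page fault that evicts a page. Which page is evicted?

pos 1: 37 → fault, frames (37)
pos 2: 62 → fault, frames (37 62)
pos 3: 55 → fault, frames (37 62 55)
pos 4: 87 → fault, evict 37, frames (62 55 87)
pos 5: 41 → fault, evict 62, frames (55 87 41)
pos 6: 86 → fault, evict 55, frames (87 41 86)
pos 7: 41 → hit
pos 8: 86 → hit
pos 9: 55 → fault, evict 87, frames (41 86 55)
At position 9, page 87 is evicted.

87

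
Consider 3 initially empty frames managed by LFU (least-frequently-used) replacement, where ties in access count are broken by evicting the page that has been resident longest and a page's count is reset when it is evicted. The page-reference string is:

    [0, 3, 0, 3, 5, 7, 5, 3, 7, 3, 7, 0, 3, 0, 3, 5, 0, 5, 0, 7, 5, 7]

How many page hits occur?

12

0: miss, frames {0}
3: miss, frames {0,3}
0: hit
3: hit
5: miss, frames {0,3,5}
7: miss, evict 5, frames {0,3,7}
5: miss, evict 7, frames {0,3,5}
3: hit
7: miss, evict 5, frames {0,3,7}
3: hit
7: hit
0: hit
3: hit
0: hit
3: hit
5: miss, evict 7, frames {0,3,5}
0: hit
5: hit
0: hit
7: miss, evict 5, frames {0,3,7}
5: miss, evict 7, frames {0,3,5}
7: miss, evict 5, frames {0,3,7}
Hits: 12.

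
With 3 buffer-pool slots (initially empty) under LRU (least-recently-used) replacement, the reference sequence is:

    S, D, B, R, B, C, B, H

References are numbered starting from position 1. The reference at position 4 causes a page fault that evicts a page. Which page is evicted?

pos 1: S: miss, frames {S}
pos 2: D: miss, frames {S,D}
pos 3: B: miss, frames {S,D,B}
pos 4: R: miss, evict S, frames {D,B,R}
At position 4, page S is evicted.

S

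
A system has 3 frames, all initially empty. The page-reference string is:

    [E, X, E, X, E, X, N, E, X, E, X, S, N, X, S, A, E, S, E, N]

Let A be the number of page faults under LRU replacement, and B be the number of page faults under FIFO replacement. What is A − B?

Under LRU: F F . . . . F . . . . F F . . F F . . F → 8 faults.
Under FIFO: F F . . . . F . . . . F . . . F F . . F → 7 faults.
A − B = 8 − 7 = 1.

1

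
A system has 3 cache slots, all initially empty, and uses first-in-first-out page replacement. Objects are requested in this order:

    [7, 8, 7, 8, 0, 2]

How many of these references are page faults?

4

7 -> fault, frames [7]
8 -> fault, frames [7, 8]
7 -> hit
8 -> hit
0 -> fault, frames [7, 8, 0]
2 -> fault, evict 7, frames [8, 0, 2]
Page faults: 4.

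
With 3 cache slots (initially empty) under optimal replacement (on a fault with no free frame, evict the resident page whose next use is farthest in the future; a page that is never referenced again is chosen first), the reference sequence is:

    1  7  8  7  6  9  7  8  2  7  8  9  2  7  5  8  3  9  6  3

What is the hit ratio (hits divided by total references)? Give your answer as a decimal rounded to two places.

0.45

1: fault, frames (1)
7: fault, frames (1 7)
8: fault, frames (1 7 8)
7: hit
6: fault, evict 1, frames (7 8 6)
9: fault, evict 6, frames (7 8 9)
7: hit
8: hit
2: fault, evict 9, frames (7 8 2)
7: hit
8: hit
9: fault, evict 8, frames (7 2 9)
2: hit
7: hit
5: fault, evict 2, frames (7 9 5)
8: fault, evict 5, frames (7 9 8)
3: fault, evict 8, frames (7 9 3)
9: hit
6: fault, evict 9, frames (7 3 6)
3: hit
Hits: 9 of 20 references → 9/20 = 0.4500.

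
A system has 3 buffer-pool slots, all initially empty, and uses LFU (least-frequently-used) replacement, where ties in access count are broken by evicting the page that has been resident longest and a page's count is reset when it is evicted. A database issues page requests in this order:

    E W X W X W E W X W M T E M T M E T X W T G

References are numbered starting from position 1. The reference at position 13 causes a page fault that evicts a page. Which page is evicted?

pos 1: E -> fault, frames (E)
pos 2: W -> fault, frames (E W)
pos 3: X -> fault, frames (E W X)
pos 4: W -> hit
pos 5: X -> hit
pos 6: W -> hit
pos 7: E -> hit
pos 8: W -> hit
pos 9: X -> hit
pos 10: W -> hit
pos 11: M -> fault, evict E, frames (W X M)
pos 12: T -> fault, evict M, frames (W X T)
pos 13: E -> fault, evict T, frames (W X E)
At position 13, page T is evicted.

T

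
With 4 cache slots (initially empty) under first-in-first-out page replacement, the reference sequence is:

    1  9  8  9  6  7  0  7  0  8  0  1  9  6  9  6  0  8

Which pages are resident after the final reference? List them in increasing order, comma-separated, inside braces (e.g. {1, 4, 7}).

{1, 6, 8, 9}

1 -> miss, frames [1]
9 -> miss, frames [1, 9]
8 -> miss, frames [1, 9, 8]
9 -> hit
6 -> miss, frames [1, 9, 8, 6]
7 -> miss, evict 1, frames [9, 8, 6, 7]
0 -> miss, evict 9, frames [8, 6, 7, 0]
7 -> hit
0 -> hit
8 -> hit
0 -> hit
1 -> miss, evict 8, frames [6, 7, 0, 1]
9 -> miss, evict 6, frames [7, 0, 1, 9]
6 -> miss, evict 7, frames [0, 1, 9, 6]
9 -> hit
6 -> hit
0 -> hit
8 -> miss, evict 0, frames [1, 9, 6, 8]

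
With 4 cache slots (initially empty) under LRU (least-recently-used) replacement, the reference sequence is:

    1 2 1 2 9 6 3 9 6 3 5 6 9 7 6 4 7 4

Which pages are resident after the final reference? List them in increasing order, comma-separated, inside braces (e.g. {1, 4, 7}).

{4, 6, 7, 9}

1 -> fault, frames {1}
2 -> fault, frames {1,2}
1 -> hit
2 -> hit
9 -> fault, frames {1,2,9}
6 -> fault, frames {1,2,9,6}
3 -> fault, evict 1, frames {2,9,6,3}
9 -> hit
6 -> hit
3 -> hit
5 -> fault, evict 2, frames {9,6,3,5}
6 -> hit
9 -> hit
7 -> fault, evict 3, frames {5,6,9,7}
6 -> hit
4 -> fault, evict 5, frames {9,7,6,4}
7 -> hit
4 -> hit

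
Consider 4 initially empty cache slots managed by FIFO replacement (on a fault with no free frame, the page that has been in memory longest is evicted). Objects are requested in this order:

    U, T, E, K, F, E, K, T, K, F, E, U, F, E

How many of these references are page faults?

U -> miss, frames {U}
T -> miss, frames {U,T}
E -> miss, frames {U,T,E}
K -> miss, frames {U,T,E,K}
F -> miss, evict U, frames {T,E,K,F}
E -> hit
K -> hit
T -> hit
K -> hit
F -> hit
E -> hit
U -> miss, evict T, frames {E,K,F,U}
F -> hit
E -> hit
Page faults: 6.

6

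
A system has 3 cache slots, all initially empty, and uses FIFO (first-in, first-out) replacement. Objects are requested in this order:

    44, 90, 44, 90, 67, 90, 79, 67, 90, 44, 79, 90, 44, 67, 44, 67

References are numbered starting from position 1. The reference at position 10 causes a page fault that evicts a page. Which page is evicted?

pos 1: 44 -> fault, frames (44)
pos 2: 90 -> fault, frames (44 90)
pos 3: 44 -> hit
pos 4: 90 -> hit
pos 5: 67 -> fault, frames (44 90 67)
pos 6: 90 -> hit
pos 7: 79 -> fault, evict 44, frames (90 67 79)
pos 8: 67 -> hit
pos 9: 90 -> hit
pos 10: 44 -> fault, evict 90, frames (67 79 44)
At position 10, page 90 is evicted.

90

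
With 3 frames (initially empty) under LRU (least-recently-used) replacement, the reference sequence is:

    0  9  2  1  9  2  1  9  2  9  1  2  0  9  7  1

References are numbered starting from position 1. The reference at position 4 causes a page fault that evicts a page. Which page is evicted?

pos 1: 0: miss, frames [0]
pos 2: 9: miss, frames [0, 9]
pos 3: 2: miss, frames [0, 9, 2]
pos 4: 1: miss, evict 0, frames [9, 2, 1]
At position 4, page 0 is evicted.

0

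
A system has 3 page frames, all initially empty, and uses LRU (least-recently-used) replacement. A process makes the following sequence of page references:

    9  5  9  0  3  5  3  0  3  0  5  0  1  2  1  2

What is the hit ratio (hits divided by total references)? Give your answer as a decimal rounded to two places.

9 → miss, frames (9)
5 → miss, frames (9 5)
9 → hit
0 → miss, frames (5 9 0)
3 → miss, evict 5, frames (9 0 3)
5 → miss, evict 9, frames (0 3 5)
3 → hit
0 → hit
3 → hit
0 → hit
5 → hit
0 → hit
1 → miss, evict 3, frames (5 0 1)
2 → miss, evict 5, frames (0 1 2)
1 → hit
2 → hit
Hits: 9 of 16 references → 9/16 = 0.5625.

0.56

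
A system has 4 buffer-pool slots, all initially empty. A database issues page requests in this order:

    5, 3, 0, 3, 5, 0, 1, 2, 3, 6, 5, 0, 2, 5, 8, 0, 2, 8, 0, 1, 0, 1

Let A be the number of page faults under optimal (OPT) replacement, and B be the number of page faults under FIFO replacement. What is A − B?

-3

Under OPT: F F F . . . F F . F . . . . F . . . . F . . → 8 faults.
Under FIFO: F F F . . . F F . F F F . . F . F . . F . . → 11 faults.
A − B = 8 − 11 = -3.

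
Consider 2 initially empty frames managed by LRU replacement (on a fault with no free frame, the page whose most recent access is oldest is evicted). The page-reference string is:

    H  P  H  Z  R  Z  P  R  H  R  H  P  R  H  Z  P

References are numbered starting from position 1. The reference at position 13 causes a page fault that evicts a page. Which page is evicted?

pos 1: H → miss, frames (H)
pos 2: P → miss, frames (H P)
pos 3: H → hit
pos 4: Z → miss, evict P, frames (H Z)
pos 5: R → miss, evict H, frames (Z R)
pos 6: Z → hit
pos 7: P → miss, evict R, frames (Z P)
pos 8: R → miss, evict Z, frames (P R)
pos 9: H → miss, evict P, frames (R H)
pos 10: R → hit
pos 11: H → hit
pos 12: P → miss, evict R, frames (H P)
pos 13: R → miss, evict H, frames (P R)
At position 13, page H is evicted.

H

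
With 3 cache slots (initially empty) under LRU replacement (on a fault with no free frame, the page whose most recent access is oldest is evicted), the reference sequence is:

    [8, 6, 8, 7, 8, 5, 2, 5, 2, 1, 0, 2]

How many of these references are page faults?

8 → miss, frames {8}
6 → miss, frames {8,6}
8 → hit
7 → miss, frames {6,8,7}
8 → hit
5 → miss, evict 6, frames {7,8,5}
2 → miss, evict 7, frames {8,5,2}
5 → hit
2 → hit
1 → miss, evict 8, frames {5,2,1}
0 → miss, evict 5, frames {2,1,0}
2 → hit
Page faults: 7.

7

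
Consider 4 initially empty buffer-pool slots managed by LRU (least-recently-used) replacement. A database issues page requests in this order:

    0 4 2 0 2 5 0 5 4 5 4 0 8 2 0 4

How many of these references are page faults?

6

0: miss, frames (0)
4: miss, frames (0 4)
2: miss, frames (0 4 2)
0: hit
2: hit
5: miss, frames (4 0 2 5)
0: hit
5: hit
4: hit
5: hit
4: hit
0: hit
8: miss, evict 2, frames (5 4 0 8)
2: miss, evict 5, frames (4 0 8 2)
0: hit
4: hit
Page faults: 6.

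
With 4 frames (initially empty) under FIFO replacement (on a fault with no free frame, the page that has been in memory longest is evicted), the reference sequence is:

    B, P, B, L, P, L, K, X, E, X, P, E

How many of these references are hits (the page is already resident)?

5

B → miss, frames {B}
P → miss, frames {B,P}
B → hit
L → miss, frames {B,P,L}
P → hit
L → hit
K → miss, frames {B,P,L,K}
X → miss, evict B, frames {P,L,K,X}
E → miss, evict P, frames {L,K,X,E}
X → hit
P → miss, evict L, frames {K,X,E,P}
E → hit
Hits: 5.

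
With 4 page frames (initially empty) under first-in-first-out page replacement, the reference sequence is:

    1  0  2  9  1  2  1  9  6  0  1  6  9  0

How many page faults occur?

7

1 → miss, frames (1)
0 → miss, frames (1 0)
2 → miss, frames (1 0 2)
9 → miss, frames (1 0 2 9)
1 → hit
2 → hit
1 → hit
9 → hit
6 → miss, evict 1, frames (0 2 9 6)
0 → hit
1 → miss, evict 0, frames (2 9 6 1)
6 → hit
9 → hit
0 → miss, evict 2, frames (9 6 1 0)
Page faults: 7.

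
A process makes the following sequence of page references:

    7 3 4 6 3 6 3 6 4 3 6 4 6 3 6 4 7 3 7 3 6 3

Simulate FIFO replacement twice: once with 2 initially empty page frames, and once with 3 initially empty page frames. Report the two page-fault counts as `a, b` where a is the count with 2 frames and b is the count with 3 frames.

12, 6

2 frames: F F F F F . . . F . F . . F . F F F . . F . → 12 faults.
3 frames: F F F F . . . . . . . . . . . . F F . . . . → 6 faults.
6 < 12: adding a frame reduced faults, as is typical.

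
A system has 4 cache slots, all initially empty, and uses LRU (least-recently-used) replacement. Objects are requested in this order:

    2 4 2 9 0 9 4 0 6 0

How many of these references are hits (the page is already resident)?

5

2: miss, frames [2]
4: miss, frames [2, 4]
2: hit
9: miss, frames [4, 2, 9]
0: miss, frames [4, 2, 9, 0]
9: hit
4: hit
0: hit
6: miss, evict 2, frames [9, 4, 0, 6]
0: hit
Hits: 5.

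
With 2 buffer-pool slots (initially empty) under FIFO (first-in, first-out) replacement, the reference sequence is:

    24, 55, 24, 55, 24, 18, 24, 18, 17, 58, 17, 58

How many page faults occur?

6

24: fault, frames [24]
55: fault, frames [24, 55]
24: hit
55: hit
24: hit
18: fault, evict 24, frames [55, 18]
24: fault, evict 55, frames [18, 24]
18: hit
17: fault, evict 18, frames [24, 17]
58: fault, evict 24, frames [17, 58]
17: hit
58: hit
Page faults: 6.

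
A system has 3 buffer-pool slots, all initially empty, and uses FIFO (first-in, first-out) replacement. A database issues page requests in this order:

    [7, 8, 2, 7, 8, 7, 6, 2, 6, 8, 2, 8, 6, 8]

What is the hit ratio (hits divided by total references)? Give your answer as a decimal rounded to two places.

0.71

7 -> miss, frames (7)
8 -> miss, frames (7 8)
2 -> miss, frames (7 8 2)
7 -> hit
8 -> hit
7 -> hit
6 -> miss, evict 7, frames (8 2 6)
2 -> hit
6 -> hit
8 -> hit
2 -> hit
8 -> hit
6 -> hit
8 -> hit
Hits: 10 of 14 references → 10/14 = 0.7143.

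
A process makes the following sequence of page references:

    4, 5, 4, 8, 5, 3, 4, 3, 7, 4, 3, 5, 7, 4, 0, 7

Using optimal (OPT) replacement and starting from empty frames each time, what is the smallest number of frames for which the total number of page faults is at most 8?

f=1: 16 faults
f=2: 10 faults
f=3: 7 faults
f=4: 6 faults
f=5: 6 faults
f=6: 6 faults
Smallest f with faults ≤ 8 is 3.

3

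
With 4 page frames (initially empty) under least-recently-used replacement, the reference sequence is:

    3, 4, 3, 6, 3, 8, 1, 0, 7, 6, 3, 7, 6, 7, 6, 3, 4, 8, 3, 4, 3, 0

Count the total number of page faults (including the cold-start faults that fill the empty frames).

3 → fault, frames [3]
4 → fault, frames [3, 4]
3 → hit
6 → fault, frames [4, 3, 6]
3 → hit
8 → fault, frames [4, 6, 3, 8]
1 → fault, evict 4, frames [6, 3, 8, 1]
0 → fault, evict 6, frames [3, 8, 1, 0]
7 → fault, evict 3, frames [8, 1, 0, 7]
6 → fault, evict 8, frames [1, 0, 7, 6]
3 → fault, evict 1, frames [0, 7, 6, 3]
7 → hit
6 → hit
7 → hit
6 → hit
3 → hit
4 → fault, evict 0, frames [7, 6, 3, 4]
8 → fault, evict 7, frames [6, 3, 4, 8]
3 → hit
4 → hit
3 → hit
0 → fault, evict 6, frames [8, 4, 3, 0]
Page faults: 12.

12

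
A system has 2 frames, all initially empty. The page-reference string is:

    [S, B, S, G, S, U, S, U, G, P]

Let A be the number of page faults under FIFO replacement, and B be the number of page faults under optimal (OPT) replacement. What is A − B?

Under FIFO: F F . F F F . . F F → 7 faults.
Under OPT: F F . F . F . . F F → 6 faults.
A − B = 7 − 6 = 1.

1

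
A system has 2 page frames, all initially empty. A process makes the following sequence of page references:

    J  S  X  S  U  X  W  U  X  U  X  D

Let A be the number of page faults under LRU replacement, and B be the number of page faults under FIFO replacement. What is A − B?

1

Under LRU: F F F . F F F F F . . F → 9 faults.
Under FIFO: F F F . F . F . F F . F → 8 faults.
A − B = 9 − 8 = 1.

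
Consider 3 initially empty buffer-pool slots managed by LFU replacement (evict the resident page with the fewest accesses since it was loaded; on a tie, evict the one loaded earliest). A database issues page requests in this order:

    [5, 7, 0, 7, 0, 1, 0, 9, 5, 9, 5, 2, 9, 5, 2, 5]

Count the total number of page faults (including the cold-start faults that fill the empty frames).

13

5 → fault, frames [5]
7 → fault, frames [5, 7]
0 → fault, frames [5, 7, 0]
7 → hit
0 → hit
1 → fault, evict 5, frames [7, 0, 1]
0 → hit
9 → fault, evict 1, frames [7, 0, 9]
5 → fault, evict 9, frames [7, 0, 5]
9 → fault, evict 5, frames [7, 0, 9]
5 → fault, evict 9, frames [7, 0, 5]
2 → fault, evict 5, frames [7, 0, 2]
9 → fault, evict 2, frames [7, 0, 9]
5 → fault, evict 9, frames [7, 0, 5]
2 → fault, evict 5, frames [7, 0, 2]
5 → fault, evict 2, frames [7, 0, 5]
Page faults: 13.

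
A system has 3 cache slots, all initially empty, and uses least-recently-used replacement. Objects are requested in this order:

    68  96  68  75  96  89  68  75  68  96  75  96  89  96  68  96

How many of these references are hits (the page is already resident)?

68 → miss, frames (68)
96 → miss, frames (68 96)
68 → hit
75 → miss, frames (96 68 75)
96 → hit
89 → miss, evict 68, frames (75 96 89)
68 → miss, evict 75, frames (96 89 68)
75 → miss, evict 96, frames (89 68 75)
68 → hit
96 → miss, evict 89, frames (75 68 96)
75 → hit
96 → hit
89 → miss, evict 68, frames (75 96 89)
96 → hit
68 → miss, evict 75, frames (89 96 68)
96 → hit
Hits: 7.

7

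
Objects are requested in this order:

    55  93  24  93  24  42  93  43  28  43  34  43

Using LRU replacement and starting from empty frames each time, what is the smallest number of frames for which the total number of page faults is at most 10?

f=1: 12 faults
f=2: 8 faults
f=3: 7 faults
f=4: 7 faults
f=5: 7 faults
f=6: 7 faults
f=7: 7 faults
Smallest f with faults ≤ 10 is 2.

2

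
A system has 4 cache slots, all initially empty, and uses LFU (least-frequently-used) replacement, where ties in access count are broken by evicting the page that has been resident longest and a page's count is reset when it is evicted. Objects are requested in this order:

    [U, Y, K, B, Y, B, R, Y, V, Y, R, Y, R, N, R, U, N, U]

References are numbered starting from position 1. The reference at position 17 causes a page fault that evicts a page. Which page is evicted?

U

pos 1: U → fault, frames {U}
pos 2: Y → fault, frames {U,Y}
pos 3: K → fault, frames {U,Y,K}
pos 4: B → fault, frames {U,Y,K,B}
pos 5: Y → hit
pos 6: B → hit
pos 7: R → fault, evict U, frames {Y,K,B,R}
pos 8: Y → hit
pos 9: V → fault, evict K, frames {Y,B,R,V}
pos 10: Y → hit
pos 11: R → hit
pos 12: Y → hit
pos 13: R → hit
pos 14: N → fault, evict V, frames {Y,B,R,N}
pos 15: R → hit
pos 16: U → fault, evict N, frames {Y,B,R,U}
pos 17: N → fault, evict U, frames {Y,B,R,N}
At position 17, page U is evicted.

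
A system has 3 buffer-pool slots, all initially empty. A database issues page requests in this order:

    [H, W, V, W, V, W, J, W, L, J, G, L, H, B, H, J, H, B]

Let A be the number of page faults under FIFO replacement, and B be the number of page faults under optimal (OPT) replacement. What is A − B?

Under FIFO: F F F . . . F . F . F . F F . F . . → 9 faults.
Under OPT: F F F . . . F . F . F . . F . F . . → 8 faults.
A − B = 9 − 8 = 1.

1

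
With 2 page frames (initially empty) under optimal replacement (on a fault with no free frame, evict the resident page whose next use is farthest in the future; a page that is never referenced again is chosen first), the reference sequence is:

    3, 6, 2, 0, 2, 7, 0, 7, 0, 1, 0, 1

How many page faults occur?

3 → miss, frames {3}
6 → miss, frames {3,6}
2 → miss, evict 6, frames {3,2}
0 → miss, evict 3, frames {2,0}
2 → hit
7 → miss, evict 2, frames {0,7}
0 → hit
7 → hit
0 → hit
1 → miss, evict 7, frames {0,1}
0 → hit
1 → hit
Page faults: 6.

6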